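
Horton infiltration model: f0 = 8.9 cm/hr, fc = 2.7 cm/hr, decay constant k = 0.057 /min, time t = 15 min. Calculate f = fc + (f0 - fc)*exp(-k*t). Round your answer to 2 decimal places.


Step 1: f = fc + (f0 - fc) * exp(-k * t)
Step 2: exp(-0.057 * 15) = 0.425283
Step 3: f = 2.7 + (8.9 - 2.7) * 0.425283
Step 4: f = 2.7 + 6.2 * 0.425283
Step 5: f = 5.34 cm/hr

5.34


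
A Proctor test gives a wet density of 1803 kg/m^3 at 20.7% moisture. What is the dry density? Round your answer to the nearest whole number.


Step 1: Dry density = wet density / (1 + w/100)
Step 2: Dry density = 1803 / (1 + 20.7/100)
Step 3: Dry density = 1803 / 1.207
Step 4: Dry density = 1494 kg/m^3

1494


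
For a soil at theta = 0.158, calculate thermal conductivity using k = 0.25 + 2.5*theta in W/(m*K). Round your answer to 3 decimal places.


Step 1: k = 0.25 + 2.5 * theta
Step 2: k = 0.25 + 2.5 * 0.158
Step 3: k = 0.25 + 0.395
Step 4: k = 0.645 W/(m*K)

0.645


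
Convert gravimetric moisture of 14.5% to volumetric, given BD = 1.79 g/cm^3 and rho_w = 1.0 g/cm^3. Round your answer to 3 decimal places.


Step 1: theta = (w / 100) * BD / rho_w
Step 2: theta = (14.5 / 100) * 1.79 / 1.0
Step 3: theta = 0.145 * 1.79
Step 4: theta = 0.26

0.26


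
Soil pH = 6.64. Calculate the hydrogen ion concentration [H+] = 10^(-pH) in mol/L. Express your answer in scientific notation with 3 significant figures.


Step 1: [H+] = 10^(-pH)
Step 2: [H+] = 10^(-6.64)
Step 3: [H+] = 2.29e-07 mol/L

2.29e-07


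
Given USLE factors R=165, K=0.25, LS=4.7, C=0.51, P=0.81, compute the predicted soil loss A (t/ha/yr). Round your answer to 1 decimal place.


Step 1: A = R * K * LS * C * P
Step 2: R * K = 165 * 0.25 = 41.25
Step 3: (R*K) * LS = 41.25 * 4.7 = 193.875
Step 4: * C * P = 193.875 * 0.51 * 0.81 = 80.1
Step 5: A = 80.1 t/(ha*yr)

80.1


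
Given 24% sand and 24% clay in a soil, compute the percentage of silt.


Step 1: sand + silt + clay = 100%
Step 2: silt = 100 - sand - clay
Step 3: silt = 100 - 24 - 24
Step 4: silt = 52%

52


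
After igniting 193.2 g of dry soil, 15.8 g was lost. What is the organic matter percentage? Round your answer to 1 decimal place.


Step 1: OM% = 100 * LOI / sample mass
Step 2: OM = 100 * 15.8 / 193.2
Step 3: OM = 8.2%

8.2


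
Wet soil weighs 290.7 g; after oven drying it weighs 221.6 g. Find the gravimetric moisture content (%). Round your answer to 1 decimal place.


Step 1: Water mass = wet - dry = 290.7 - 221.6 = 69.1 g
Step 2: w = 100 * water mass / dry mass
Step 3: w = 100 * 69.1 / 221.6 = 31.2%

31.2


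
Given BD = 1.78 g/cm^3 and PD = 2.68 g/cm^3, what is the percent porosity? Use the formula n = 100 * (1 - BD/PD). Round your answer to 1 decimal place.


Step 1: Formula: n = 100 * (1 - BD / PD)
Step 2: n = 100 * (1 - 1.78 / 2.68)
Step 3: n = 100 * (1 - 0.66418)
Step 4: n = 33.6%

33.6


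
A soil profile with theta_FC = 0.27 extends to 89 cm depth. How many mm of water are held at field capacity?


Step 1: Water (mm) = theta_FC * depth (cm) * 10
Step 2: Water = 0.27 * 89 * 10
Step 3: Water = 240.3 mm

240.3


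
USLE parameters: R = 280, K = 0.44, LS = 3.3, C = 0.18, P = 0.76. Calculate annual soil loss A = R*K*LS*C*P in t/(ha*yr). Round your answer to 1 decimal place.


Step 1: A = R * K * LS * C * P
Step 2: R * K = 280 * 0.44 = 123.2
Step 3: (R*K) * LS = 123.2 * 3.3 = 406.56
Step 4: * C * P = 406.56 * 0.18 * 0.76 = 55.6
Step 5: A = 55.6 t/(ha*yr)

55.6


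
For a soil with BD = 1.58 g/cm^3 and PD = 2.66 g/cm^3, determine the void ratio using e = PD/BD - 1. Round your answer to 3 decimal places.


Step 1: e = PD / BD - 1
Step 2: e = 2.66 / 1.58 - 1
Step 3: e = 1.68354 - 1
Step 4: e = 0.684

0.684


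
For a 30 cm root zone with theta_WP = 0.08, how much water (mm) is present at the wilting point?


Step 1: Water (mm) = theta_WP * depth * 10
Step 2: Water = 0.08 * 30 * 10
Step 3: Water = 24.0 mm

24.0


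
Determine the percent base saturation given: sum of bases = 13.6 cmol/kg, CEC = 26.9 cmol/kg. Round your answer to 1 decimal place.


Step 1: BS = 100 * (sum of bases) / CEC
Step 2: BS = 100 * 13.6 / 26.9
Step 3: BS = 50.6%

50.6


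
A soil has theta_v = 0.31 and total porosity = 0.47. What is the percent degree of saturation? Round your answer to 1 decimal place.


Step 1: S = 100 * theta_v / n
Step 2: S = 100 * 0.31 / 0.47
Step 3: S = 66.0%

66.0


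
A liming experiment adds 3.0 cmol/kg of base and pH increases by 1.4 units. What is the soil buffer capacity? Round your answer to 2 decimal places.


Step 1: BC = change in base / change in pH
Step 2: BC = 3.0 / 1.4
Step 3: BC = 2.14 cmol/(kg*pH unit)

2.14


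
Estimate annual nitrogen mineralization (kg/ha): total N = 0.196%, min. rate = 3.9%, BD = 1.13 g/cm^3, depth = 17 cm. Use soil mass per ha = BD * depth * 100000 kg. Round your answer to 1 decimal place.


Step 1: Soil mass per ha = BD * depth * 100000 = 1.13 * 17 * 100000 = 1921000 kg
Step 2: Total N pool = soil mass * N%/100 = 1921000 * 0.196/100 = 3765.16 kg/ha
Step 3: N mineralized = N pool * rate%/100 = 3765.16 * 3.9/100 = 146.8 kg/ha/yr

146.8


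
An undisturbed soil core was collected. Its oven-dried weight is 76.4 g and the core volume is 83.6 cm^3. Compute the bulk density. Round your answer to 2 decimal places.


Step 1: Identify the formula: BD = dry mass / volume
Step 2: Substitute values: BD = 76.4 / 83.6
Step 3: BD = 0.91 g/cm^3

0.91


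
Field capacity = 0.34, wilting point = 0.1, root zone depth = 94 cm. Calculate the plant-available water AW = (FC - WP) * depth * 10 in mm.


Step 1: Available water = (FC - WP) * depth * 10
Step 2: AW = (0.34 - 0.1) * 94 * 10
Step 3: AW = 0.24 * 94 * 10
Step 4: AW = 225.6 mm

225.6


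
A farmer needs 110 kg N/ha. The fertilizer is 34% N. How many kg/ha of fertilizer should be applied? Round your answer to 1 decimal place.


Step 1: Fertilizer rate = target N / (N content / 100)
Step 2: Rate = 110 / (34 / 100)
Step 3: Rate = 110 / 0.34
Step 4: Rate = 323.5 kg/ha

323.5


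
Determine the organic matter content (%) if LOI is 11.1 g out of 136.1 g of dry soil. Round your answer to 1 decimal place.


Step 1: OM% = 100 * LOI / sample mass
Step 2: OM = 100 * 11.1 / 136.1
Step 3: OM = 8.2%

8.2


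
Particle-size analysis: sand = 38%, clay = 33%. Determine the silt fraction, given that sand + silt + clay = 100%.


Step 1: sand + silt + clay = 100%
Step 2: silt = 100 - sand - clay
Step 3: silt = 100 - 38 - 33
Step 4: silt = 29%

29


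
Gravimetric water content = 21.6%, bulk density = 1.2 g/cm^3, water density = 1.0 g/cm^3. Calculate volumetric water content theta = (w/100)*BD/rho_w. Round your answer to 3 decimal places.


Step 1: theta = (w / 100) * BD / rho_w
Step 2: theta = (21.6 / 100) * 1.2 / 1.0
Step 3: theta = 0.216 * 1.2
Step 4: theta = 0.259

0.259


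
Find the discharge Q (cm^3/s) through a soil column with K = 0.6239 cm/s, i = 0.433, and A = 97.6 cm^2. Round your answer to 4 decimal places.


Step 1: Apply Darcy's law: Q = K * i * A
Step 2: Q = 0.6239 * 0.433 * 97.6
Step 3: Q = 26.3665 cm^3/s

26.3665


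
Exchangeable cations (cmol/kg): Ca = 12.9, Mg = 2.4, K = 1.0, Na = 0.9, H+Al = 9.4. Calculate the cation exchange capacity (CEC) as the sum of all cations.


Step 1: CEC = Ca + Mg + K + Na + (H+Al)
Step 2: CEC = 12.9 + 2.4 + 1.0 + 0.9 + 9.4
Step 3: CEC = 26.6 cmol/kg

26.6


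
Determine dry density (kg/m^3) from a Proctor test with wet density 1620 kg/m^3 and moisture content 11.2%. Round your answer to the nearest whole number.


Step 1: Dry density = wet density / (1 + w/100)
Step 2: Dry density = 1620 / (1 + 11.2/100)
Step 3: Dry density = 1620 / 1.112
Step 4: Dry density = 1457 kg/m^3

1457


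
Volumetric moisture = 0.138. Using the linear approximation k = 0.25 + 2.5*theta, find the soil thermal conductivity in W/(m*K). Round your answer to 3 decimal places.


Step 1: k = 0.25 + 2.5 * theta
Step 2: k = 0.25 + 2.5 * 0.138
Step 3: k = 0.25 + 0.345
Step 4: k = 0.595 W/(m*K)

0.595


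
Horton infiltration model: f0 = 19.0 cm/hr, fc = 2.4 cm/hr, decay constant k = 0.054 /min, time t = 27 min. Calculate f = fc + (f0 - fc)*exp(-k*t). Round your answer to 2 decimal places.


Step 1: f = fc + (f0 - fc) * exp(-k * t)
Step 2: exp(-0.054 * 27) = 0.232701
Step 3: f = 2.4 + (19.0 - 2.4) * 0.232701
Step 4: f = 2.4 + 16.6 * 0.232701
Step 5: f = 6.26 cm/hr

6.26


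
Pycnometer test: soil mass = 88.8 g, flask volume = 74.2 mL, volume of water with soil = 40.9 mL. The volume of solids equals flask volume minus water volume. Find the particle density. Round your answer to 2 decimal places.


Step 1: Volume of solids = flask volume - water volume with soil
Step 2: V_solids = 74.2 - 40.9 = 33.3 mL
Step 3: Particle density = mass / V_solids = 88.8 / 33.3 = 2.67 g/cm^3

2.67


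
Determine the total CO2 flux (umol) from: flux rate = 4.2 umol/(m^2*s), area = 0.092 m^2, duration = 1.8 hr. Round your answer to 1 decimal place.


Step 1: Convert time to seconds: 1.8 hr * 3600 = 6480.0 s
Step 2: Total = flux * area * time_s
Step 3: Total = 4.2 * 0.092 * 6480.0
Step 4: Total = 2503.9 umol

2503.9


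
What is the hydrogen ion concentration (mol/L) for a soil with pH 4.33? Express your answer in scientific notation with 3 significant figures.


Step 1: [H+] = 10^(-pH)
Step 2: [H+] = 10^(-4.33)
Step 3: [H+] = 4.68e-05 mol/L

4.68e-05


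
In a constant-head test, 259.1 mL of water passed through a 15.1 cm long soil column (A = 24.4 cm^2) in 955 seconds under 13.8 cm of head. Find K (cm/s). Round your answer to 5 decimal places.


Step 1: K = Q * L / (A * t * h)
Step 2: Numerator = 259.1 * 15.1 = 3912.41
Step 3: Denominator = 24.4 * 955 * 13.8 = 321567.6
Step 4: K = 3912.41 / 321567.6 = 0.01217 cm/s

0.01217


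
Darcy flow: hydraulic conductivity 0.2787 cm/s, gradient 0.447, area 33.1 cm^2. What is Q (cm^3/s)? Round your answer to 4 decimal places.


Step 1: Apply Darcy's law: Q = K * i * A
Step 2: Q = 0.2787 * 0.447 * 33.1
Step 3: Q = 4.1236 cm^3/s

4.1236


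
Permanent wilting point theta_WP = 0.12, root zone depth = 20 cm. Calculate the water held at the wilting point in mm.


Step 1: Water (mm) = theta_WP * depth * 10
Step 2: Water = 0.12 * 20 * 10
Step 3: Water = 24.0 mm

24.0


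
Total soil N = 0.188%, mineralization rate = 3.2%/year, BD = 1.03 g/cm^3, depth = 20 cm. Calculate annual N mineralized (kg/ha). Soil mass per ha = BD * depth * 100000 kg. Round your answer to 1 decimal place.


Step 1: Soil mass per ha = BD * depth * 100000 = 1.03 * 20 * 100000 = 2060000 kg
Step 2: Total N pool = soil mass * N%/100 = 2060000 * 0.188/100 = 3872.8 kg/ha
Step 3: N mineralized = N pool * rate%/100 = 3872.8 * 3.2/100 = 123.9 kg/ha/yr

123.9


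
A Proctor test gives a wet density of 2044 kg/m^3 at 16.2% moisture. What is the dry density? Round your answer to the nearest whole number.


Step 1: Dry density = wet density / (1 + w/100)
Step 2: Dry density = 2044 / (1 + 16.2/100)
Step 3: Dry density = 2044 / 1.162
Step 4: Dry density = 1759 kg/m^3

1759


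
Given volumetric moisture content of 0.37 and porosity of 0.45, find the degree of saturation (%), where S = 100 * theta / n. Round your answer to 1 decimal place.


Step 1: S = 100 * theta_v / n
Step 2: S = 100 * 0.37 / 0.45
Step 3: S = 82.2%

82.2


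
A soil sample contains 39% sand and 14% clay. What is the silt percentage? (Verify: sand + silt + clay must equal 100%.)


Step 1: sand + silt + clay = 100%
Step 2: silt = 100 - sand - clay
Step 3: silt = 100 - 39 - 14
Step 4: silt = 47%

47


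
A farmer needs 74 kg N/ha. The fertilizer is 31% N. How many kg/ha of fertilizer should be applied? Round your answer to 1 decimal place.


Step 1: Fertilizer rate = target N / (N content / 100)
Step 2: Rate = 74 / (31 / 100)
Step 3: Rate = 74 / 0.31
Step 4: Rate = 238.7 kg/ha

238.7


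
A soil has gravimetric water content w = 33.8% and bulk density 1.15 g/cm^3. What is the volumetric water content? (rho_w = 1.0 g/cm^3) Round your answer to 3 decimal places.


Step 1: theta = (w / 100) * BD / rho_w
Step 2: theta = (33.8 / 100) * 1.15 / 1.0
Step 3: theta = 0.338 * 1.15
Step 4: theta = 0.389

0.389


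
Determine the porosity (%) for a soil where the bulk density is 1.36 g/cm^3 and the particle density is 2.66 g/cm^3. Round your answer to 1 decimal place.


Step 1: Formula: n = 100 * (1 - BD / PD)
Step 2: n = 100 * (1 - 1.36 / 2.66)
Step 3: n = 100 * (1 - 0.51128)
Step 4: n = 48.9%

48.9


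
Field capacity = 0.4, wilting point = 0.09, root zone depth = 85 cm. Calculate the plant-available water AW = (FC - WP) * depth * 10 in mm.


Step 1: Available water = (FC - WP) * depth * 10
Step 2: AW = (0.4 - 0.09) * 85 * 10
Step 3: AW = 0.31 * 85 * 10
Step 4: AW = 263.5 mm

263.5


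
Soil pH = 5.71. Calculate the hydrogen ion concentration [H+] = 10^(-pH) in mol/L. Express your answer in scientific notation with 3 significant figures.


Step 1: [H+] = 10^(-pH)
Step 2: [H+] = 10^(-5.71)
Step 3: [H+] = 1.95e-06 mol/L

1.95e-06


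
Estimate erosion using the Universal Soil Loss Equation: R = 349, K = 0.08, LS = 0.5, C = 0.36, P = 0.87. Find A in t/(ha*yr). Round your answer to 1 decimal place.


Step 1: A = R * K * LS * C * P
Step 2: R * K = 349 * 0.08 = 27.92
Step 3: (R*K) * LS = 27.92 * 0.5 = 13.96
Step 4: * C * P = 13.96 * 0.36 * 0.87 = 4.4
Step 5: A = 4.4 t/(ha*yr)

4.4


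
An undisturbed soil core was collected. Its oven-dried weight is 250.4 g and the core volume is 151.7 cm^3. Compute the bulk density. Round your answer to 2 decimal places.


Step 1: Identify the formula: BD = dry mass / volume
Step 2: Substitute values: BD = 250.4 / 151.7
Step 3: BD = 1.65 g/cm^3

1.65


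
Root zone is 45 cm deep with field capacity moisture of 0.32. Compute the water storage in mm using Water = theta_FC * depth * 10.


Step 1: Water (mm) = theta_FC * depth (cm) * 10
Step 2: Water = 0.32 * 45 * 10
Step 3: Water = 144.0 mm

144.0


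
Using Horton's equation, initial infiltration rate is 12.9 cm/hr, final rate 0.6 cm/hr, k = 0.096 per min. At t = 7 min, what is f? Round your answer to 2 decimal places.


Step 1: f = fc + (f0 - fc) * exp(-k * t)
Step 2: exp(-0.096 * 7) = 0.510686
Step 3: f = 0.6 + (12.9 - 0.6) * 0.510686
Step 4: f = 0.6 + 12.3 * 0.510686
Step 5: f = 6.88 cm/hr

6.88


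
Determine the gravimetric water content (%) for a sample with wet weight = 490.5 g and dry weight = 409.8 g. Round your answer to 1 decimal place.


Step 1: Water mass = wet - dry = 490.5 - 409.8 = 80.7 g
Step 2: w = 100 * water mass / dry mass
Step 3: w = 100 * 80.7 / 409.8 = 19.7%

19.7


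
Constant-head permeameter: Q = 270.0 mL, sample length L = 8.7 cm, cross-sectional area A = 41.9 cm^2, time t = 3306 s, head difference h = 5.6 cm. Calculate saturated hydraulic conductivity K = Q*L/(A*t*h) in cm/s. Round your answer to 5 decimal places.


Step 1: K = Q * L / (A * t * h)
Step 2: Numerator = 270.0 * 8.7 = 2349.0
Step 3: Denominator = 41.9 * 3306 * 5.6 = 775719.84
Step 4: K = 2349.0 / 775719.84 = 0.00303 cm/s

0.00303


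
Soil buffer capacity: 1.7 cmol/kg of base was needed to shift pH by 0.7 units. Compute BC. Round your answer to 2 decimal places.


Step 1: BC = change in base / change in pH
Step 2: BC = 1.7 / 0.7
Step 3: BC = 2.43 cmol/(kg*pH unit)

2.43


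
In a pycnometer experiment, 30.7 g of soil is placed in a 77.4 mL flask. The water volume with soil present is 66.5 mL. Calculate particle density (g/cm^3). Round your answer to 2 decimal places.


Step 1: Volume of solids = flask volume - water volume with soil
Step 2: V_solids = 77.4 - 66.5 = 10.9 mL
Step 3: Particle density = mass / V_solids = 30.7 / 10.9 = 2.82 g/cm^3

2.82


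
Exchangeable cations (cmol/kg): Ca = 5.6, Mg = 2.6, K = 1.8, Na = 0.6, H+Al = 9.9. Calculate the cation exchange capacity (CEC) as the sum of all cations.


Step 1: CEC = Ca + Mg + K + Na + (H+Al)
Step 2: CEC = 5.6 + 2.6 + 1.8 + 0.6 + 9.9
Step 3: CEC = 20.5 cmol/kg

20.5


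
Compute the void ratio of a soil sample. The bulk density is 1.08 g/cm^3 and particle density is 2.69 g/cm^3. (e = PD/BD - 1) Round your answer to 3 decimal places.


Step 1: e = PD / BD - 1
Step 2: e = 2.69 / 1.08 - 1
Step 3: e = 2.49074 - 1
Step 4: e = 1.491

1.491


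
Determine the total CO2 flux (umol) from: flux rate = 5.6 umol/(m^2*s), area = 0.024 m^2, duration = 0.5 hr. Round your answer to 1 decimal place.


Step 1: Convert time to seconds: 0.5 hr * 3600 = 1800.0 s
Step 2: Total = flux * area * time_s
Step 3: Total = 5.6 * 0.024 * 1800.0
Step 4: Total = 241.9 umol

241.9


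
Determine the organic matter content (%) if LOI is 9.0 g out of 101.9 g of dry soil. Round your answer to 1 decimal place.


Step 1: OM% = 100 * LOI / sample mass
Step 2: OM = 100 * 9.0 / 101.9
Step 3: OM = 8.8%

8.8


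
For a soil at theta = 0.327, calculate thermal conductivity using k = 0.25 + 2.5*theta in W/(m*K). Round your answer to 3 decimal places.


Step 1: k = 0.25 + 2.5 * theta
Step 2: k = 0.25 + 2.5 * 0.327
Step 3: k = 0.25 + 0.818
Step 4: k = 1.068 W/(m*K)

1.068


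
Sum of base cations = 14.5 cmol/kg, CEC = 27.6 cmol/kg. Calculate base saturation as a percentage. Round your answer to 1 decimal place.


Step 1: BS = 100 * (sum of bases) / CEC
Step 2: BS = 100 * 14.5 / 27.6
Step 3: BS = 52.5%

52.5


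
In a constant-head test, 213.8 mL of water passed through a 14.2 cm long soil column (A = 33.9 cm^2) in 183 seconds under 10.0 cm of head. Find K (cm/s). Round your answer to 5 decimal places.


Step 1: K = Q * L / (A * t * h)
Step 2: Numerator = 213.8 * 14.2 = 3035.96
Step 3: Denominator = 33.9 * 183 * 10.0 = 62037.0
Step 4: K = 3035.96 / 62037.0 = 0.04894 cm/s

0.04894


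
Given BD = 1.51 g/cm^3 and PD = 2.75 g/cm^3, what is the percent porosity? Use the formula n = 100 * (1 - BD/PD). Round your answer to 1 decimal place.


Step 1: Formula: n = 100 * (1 - BD / PD)
Step 2: n = 100 * (1 - 1.51 / 2.75)
Step 3: n = 100 * (1 - 0.54909)
Step 4: n = 45.1%

45.1


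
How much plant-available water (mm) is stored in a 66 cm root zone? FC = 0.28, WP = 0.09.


Step 1: Available water = (FC - WP) * depth * 10
Step 2: AW = (0.28 - 0.09) * 66 * 10
Step 3: AW = 0.19 * 66 * 10
Step 4: AW = 125.4 mm

125.4


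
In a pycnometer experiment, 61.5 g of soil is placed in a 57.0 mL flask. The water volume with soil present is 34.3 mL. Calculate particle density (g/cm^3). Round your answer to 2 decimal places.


Step 1: Volume of solids = flask volume - water volume with soil
Step 2: V_solids = 57.0 - 34.3 = 22.7 mL
Step 3: Particle density = mass / V_solids = 61.5 / 22.7 = 2.71 g/cm^3

2.71


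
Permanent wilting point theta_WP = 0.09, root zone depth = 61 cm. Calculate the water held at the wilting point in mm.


Step 1: Water (mm) = theta_WP * depth * 10
Step 2: Water = 0.09 * 61 * 10
Step 3: Water = 54.9 mm

54.9


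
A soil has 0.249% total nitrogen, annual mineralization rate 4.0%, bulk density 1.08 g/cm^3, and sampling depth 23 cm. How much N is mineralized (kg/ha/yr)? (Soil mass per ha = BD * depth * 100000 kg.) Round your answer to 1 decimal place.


Step 1: Soil mass per ha = BD * depth * 100000 = 1.08 * 23 * 100000 = 2484000 kg
Step 2: Total N pool = soil mass * N%/100 = 2484000 * 0.249/100 = 6185.16 kg/ha
Step 3: N mineralized = N pool * rate%/100 = 6185.16 * 4.0/100 = 247.4 kg/ha/yr

247.4


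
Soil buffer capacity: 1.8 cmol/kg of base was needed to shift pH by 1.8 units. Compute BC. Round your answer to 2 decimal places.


Step 1: BC = change in base / change in pH
Step 2: BC = 1.8 / 1.8
Step 3: BC = 1.0 cmol/(kg*pH unit)

1.0


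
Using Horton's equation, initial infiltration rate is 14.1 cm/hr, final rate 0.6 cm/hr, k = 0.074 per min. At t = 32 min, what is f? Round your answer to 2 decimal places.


Step 1: f = fc + (f0 - fc) * exp(-k * t)
Step 2: exp(-0.074 * 32) = 0.093668
Step 3: f = 0.6 + (14.1 - 0.6) * 0.093668
Step 4: f = 0.6 + 13.5 * 0.093668
Step 5: f = 1.86 cm/hr

1.86


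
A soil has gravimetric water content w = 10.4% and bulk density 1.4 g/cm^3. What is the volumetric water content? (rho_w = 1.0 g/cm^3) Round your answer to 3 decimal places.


Step 1: theta = (w / 100) * BD / rho_w
Step 2: theta = (10.4 / 100) * 1.4 / 1.0
Step 3: theta = 0.104 * 1.4
Step 4: theta = 0.146

0.146


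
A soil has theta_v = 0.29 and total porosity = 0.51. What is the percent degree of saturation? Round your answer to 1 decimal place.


Step 1: S = 100 * theta_v / n
Step 2: S = 100 * 0.29 / 0.51
Step 3: S = 56.9%

56.9


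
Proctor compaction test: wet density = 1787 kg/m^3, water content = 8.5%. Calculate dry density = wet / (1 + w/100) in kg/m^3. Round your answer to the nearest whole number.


Step 1: Dry density = wet density / (1 + w/100)
Step 2: Dry density = 1787 / (1 + 8.5/100)
Step 3: Dry density = 1787 / 1.085
Step 4: Dry density = 1647 kg/m^3

1647


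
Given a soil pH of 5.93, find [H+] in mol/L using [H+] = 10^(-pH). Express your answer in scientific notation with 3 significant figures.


Step 1: [H+] = 10^(-pH)
Step 2: [H+] = 10^(-5.93)
Step 3: [H+] = 1.17e-06 mol/L

1.17e-06


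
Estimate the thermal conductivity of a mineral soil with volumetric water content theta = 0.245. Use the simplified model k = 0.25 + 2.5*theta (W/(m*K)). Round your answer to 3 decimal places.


Step 1: k = 0.25 + 2.5 * theta
Step 2: k = 0.25 + 2.5 * 0.245
Step 3: k = 0.25 + 0.613
Step 4: k = 0.863 W/(m*K)

0.863


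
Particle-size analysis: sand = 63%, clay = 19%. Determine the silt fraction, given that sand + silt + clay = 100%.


Step 1: sand + silt + clay = 100%
Step 2: silt = 100 - sand - clay
Step 3: silt = 100 - 63 - 19
Step 4: silt = 18%

18


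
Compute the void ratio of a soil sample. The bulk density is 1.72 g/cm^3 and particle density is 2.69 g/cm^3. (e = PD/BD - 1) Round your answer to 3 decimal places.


Step 1: e = PD / BD - 1
Step 2: e = 2.69 / 1.72 - 1
Step 3: e = 1.56395 - 1
Step 4: e = 0.564

0.564


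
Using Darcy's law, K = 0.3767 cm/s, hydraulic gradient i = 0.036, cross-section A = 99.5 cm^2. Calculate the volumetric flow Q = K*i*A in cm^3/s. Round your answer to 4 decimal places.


Step 1: Apply Darcy's law: Q = K * i * A
Step 2: Q = 0.3767 * 0.036 * 99.5
Step 3: Q = 1.3493 cm^3/s

1.3493


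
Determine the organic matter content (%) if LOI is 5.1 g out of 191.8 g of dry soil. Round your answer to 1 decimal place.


Step 1: OM% = 100 * LOI / sample mass
Step 2: OM = 100 * 5.1 / 191.8
Step 3: OM = 2.7%

2.7


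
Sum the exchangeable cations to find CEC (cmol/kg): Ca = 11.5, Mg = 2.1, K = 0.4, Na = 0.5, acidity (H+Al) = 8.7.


Step 1: CEC = Ca + Mg + K + Na + (H+Al)
Step 2: CEC = 11.5 + 2.1 + 0.4 + 0.5 + 8.7
Step 3: CEC = 23.2 cmol/kg

23.2


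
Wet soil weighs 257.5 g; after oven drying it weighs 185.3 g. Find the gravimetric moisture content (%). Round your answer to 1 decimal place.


Step 1: Water mass = wet - dry = 257.5 - 185.3 = 72.2 g
Step 2: w = 100 * water mass / dry mass
Step 3: w = 100 * 72.2 / 185.3 = 39.0%

39.0


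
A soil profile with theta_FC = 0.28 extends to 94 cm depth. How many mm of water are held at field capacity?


Step 1: Water (mm) = theta_FC * depth (cm) * 10
Step 2: Water = 0.28 * 94 * 10
Step 3: Water = 263.2 mm

263.2


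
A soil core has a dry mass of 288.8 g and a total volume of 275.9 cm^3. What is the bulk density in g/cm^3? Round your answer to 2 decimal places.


Step 1: Identify the formula: BD = dry mass / volume
Step 2: Substitute values: BD = 288.8 / 275.9
Step 3: BD = 1.05 g/cm^3

1.05


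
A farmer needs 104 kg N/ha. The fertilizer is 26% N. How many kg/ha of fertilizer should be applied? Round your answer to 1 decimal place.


Step 1: Fertilizer rate = target N / (N content / 100)
Step 2: Rate = 104 / (26 / 100)
Step 3: Rate = 104 / 0.26
Step 4: Rate = 400.0 kg/ha

400.0


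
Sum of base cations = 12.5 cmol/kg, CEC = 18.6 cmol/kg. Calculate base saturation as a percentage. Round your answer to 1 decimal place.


Step 1: BS = 100 * (sum of bases) / CEC
Step 2: BS = 100 * 12.5 / 18.6
Step 3: BS = 67.2%

67.2


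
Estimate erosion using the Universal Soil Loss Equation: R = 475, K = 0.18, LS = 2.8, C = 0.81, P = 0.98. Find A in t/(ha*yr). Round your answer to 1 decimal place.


Step 1: A = R * K * LS * C * P
Step 2: R * K = 475 * 0.18 = 85.5
Step 3: (R*K) * LS = 85.5 * 2.8 = 239.4
Step 4: * C * P = 239.4 * 0.81 * 0.98 = 190.0
Step 5: A = 190.0 t/(ha*yr)

190.0


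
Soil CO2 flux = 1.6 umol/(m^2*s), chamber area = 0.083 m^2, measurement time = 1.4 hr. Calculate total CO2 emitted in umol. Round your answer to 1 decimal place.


Step 1: Convert time to seconds: 1.4 hr * 3600 = 5040.0 s
Step 2: Total = flux * area * time_s
Step 3: Total = 1.6 * 0.083 * 5040.0
Step 4: Total = 669.3 umol

669.3


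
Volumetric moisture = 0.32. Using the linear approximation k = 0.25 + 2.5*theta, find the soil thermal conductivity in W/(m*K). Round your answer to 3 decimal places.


Step 1: k = 0.25 + 2.5 * theta
Step 2: k = 0.25 + 2.5 * 0.32
Step 3: k = 0.25 + 0.8
Step 4: k = 1.05 W/(m*K)

1.05


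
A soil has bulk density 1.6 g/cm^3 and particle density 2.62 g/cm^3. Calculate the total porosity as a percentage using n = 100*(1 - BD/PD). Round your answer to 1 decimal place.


Step 1: Formula: n = 100 * (1 - BD / PD)
Step 2: n = 100 * (1 - 1.6 / 2.62)
Step 3: n = 100 * (1 - 0.61069)
Step 4: n = 38.9%

38.9


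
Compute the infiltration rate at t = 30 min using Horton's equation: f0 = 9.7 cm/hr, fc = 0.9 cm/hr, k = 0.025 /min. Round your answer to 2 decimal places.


Step 1: f = fc + (f0 - fc) * exp(-k * t)
Step 2: exp(-0.025 * 30) = 0.472367
Step 3: f = 0.9 + (9.7 - 0.9) * 0.472367
Step 4: f = 0.9 + 8.8 * 0.472367
Step 5: f = 5.06 cm/hr

5.06


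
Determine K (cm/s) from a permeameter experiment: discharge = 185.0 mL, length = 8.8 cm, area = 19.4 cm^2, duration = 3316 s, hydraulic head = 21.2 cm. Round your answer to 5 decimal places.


Step 1: K = Q * L / (A * t * h)
Step 2: Numerator = 185.0 * 8.8 = 1628.0
Step 3: Denominator = 19.4 * 3316 * 21.2 = 1363804.48
Step 4: K = 1628.0 / 1363804.48 = 0.00119 cm/s

0.00119


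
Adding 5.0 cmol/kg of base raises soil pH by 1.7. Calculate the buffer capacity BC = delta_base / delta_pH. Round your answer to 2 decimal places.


Step 1: BC = change in base / change in pH
Step 2: BC = 5.0 / 1.7
Step 3: BC = 2.94 cmol/(kg*pH unit)

2.94


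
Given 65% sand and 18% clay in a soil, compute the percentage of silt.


Step 1: sand + silt + clay = 100%
Step 2: silt = 100 - sand - clay
Step 3: silt = 100 - 65 - 18
Step 4: silt = 17%

17


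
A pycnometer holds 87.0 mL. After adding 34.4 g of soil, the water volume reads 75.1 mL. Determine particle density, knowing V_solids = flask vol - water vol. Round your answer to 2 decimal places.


Step 1: Volume of solids = flask volume - water volume with soil
Step 2: V_solids = 87.0 - 75.1 = 11.9 mL
Step 3: Particle density = mass / V_solids = 34.4 / 11.9 = 2.89 g/cm^3

2.89


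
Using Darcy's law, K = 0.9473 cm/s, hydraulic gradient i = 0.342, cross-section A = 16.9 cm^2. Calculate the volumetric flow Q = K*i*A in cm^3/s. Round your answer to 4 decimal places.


Step 1: Apply Darcy's law: Q = K * i * A
Step 2: Q = 0.9473 * 0.342 * 16.9
Step 3: Q = 5.4752 cm^3/s

5.4752


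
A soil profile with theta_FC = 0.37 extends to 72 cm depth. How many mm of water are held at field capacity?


Step 1: Water (mm) = theta_FC * depth (cm) * 10
Step 2: Water = 0.37 * 72 * 10
Step 3: Water = 266.4 mm

266.4


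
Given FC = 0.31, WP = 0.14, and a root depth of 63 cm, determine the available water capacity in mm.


Step 1: Available water = (FC - WP) * depth * 10
Step 2: AW = (0.31 - 0.14) * 63 * 10
Step 3: AW = 0.17 * 63 * 10
Step 4: AW = 107.1 mm

107.1


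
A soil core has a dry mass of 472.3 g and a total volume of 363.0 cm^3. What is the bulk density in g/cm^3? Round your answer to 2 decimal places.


Step 1: Identify the formula: BD = dry mass / volume
Step 2: Substitute values: BD = 472.3 / 363.0
Step 3: BD = 1.3 g/cm^3

1.3


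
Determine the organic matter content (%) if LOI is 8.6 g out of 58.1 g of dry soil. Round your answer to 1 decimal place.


Step 1: OM% = 100 * LOI / sample mass
Step 2: OM = 100 * 8.6 / 58.1
Step 3: OM = 14.8%

14.8


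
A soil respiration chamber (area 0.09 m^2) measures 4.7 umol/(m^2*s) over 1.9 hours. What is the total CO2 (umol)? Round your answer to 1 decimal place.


Step 1: Convert time to seconds: 1.9 hr * 3600 = 6840.0 s
Step 2: Total = flux * area * time_s
Step 3: Total = 4.7 * 0.09 * 6840.0
Step 4: Total = 2893.3 umol

2893.3


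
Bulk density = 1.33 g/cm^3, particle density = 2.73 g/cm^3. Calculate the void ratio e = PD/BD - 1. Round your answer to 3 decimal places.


Step 1: e = PD / BD - 1
Step 2: e = 2.73 / 1.33 - 1
Step 3: e = 2.05263 - 1
Step 4: e = 1.053

1.053


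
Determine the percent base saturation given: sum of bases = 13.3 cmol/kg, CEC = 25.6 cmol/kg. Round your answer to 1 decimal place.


Step 1: BS = 100 * (sum of bases) / CEC
Step 2: BS = 100 * 13.3 / 25.6
Step 3: BS = 52.0%

52.0


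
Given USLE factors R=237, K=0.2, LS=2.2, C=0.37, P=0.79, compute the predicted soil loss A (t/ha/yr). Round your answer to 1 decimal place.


Step 1: A = R * K * LS * C * P
Step 2: R * K = 237 * 0.2 = 47.4
Step 3: (R*K) * LS = 47.4 * 2.2 = 104.28
Step 4: * C * P = 104.28 * 0.37 * 0.79 = 30.5
Step 5: A = 30.5 t/(ha*yr)

30.5


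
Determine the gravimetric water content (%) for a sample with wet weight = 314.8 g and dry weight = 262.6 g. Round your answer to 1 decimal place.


Step 1: Water mass = wet - dry = 314.8 - 262.6 = 52.2 g
Step 2: w = 100 * water mass / dry mass
Step 3: w = 100 * 52.2 / 262.6 = 19.9%

19.9


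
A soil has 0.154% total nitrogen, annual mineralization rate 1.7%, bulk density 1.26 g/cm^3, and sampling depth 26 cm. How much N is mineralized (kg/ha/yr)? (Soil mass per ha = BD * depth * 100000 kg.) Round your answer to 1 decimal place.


Step 1: Soil mass per ha = BD * depth * 100000 = 1.26 * 26 * 100000 = 3276000 kg
Step 2: Total N pool = soil mass * N%/100 = 3276000 * 0.154/100 = 5045.04 kg/ha
Step 3: N mineralized = N pool * rate%/100 = 5045.04 * 1.7/100 = 85.8 kg/ha/yr

85.8


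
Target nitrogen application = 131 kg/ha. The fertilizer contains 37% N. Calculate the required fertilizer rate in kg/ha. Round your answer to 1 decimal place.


Step 1: Fertilizer rate = target N / (N content / 100)
Step 2: Rate = 131 / (37 / 100)
Step 3: Rate = 131 / 0.37
Step 4: Rate = 354.1 kg/ha

354.1


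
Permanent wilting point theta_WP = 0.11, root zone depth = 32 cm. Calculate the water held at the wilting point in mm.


Step 1: Water (mm) = theta_WP * depth * 10
Step 2: Water = 0.11 * 32 * 10
Step 3: Water = 35.2 mm

35.2


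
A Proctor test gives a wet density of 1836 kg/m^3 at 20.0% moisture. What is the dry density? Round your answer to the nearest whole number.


Step 1: Dry density = wet density / (1 + w/100)
Step 2: Dry density = 1836 / (1 + 20.0/100)
Step 3: Dry density = 1836 / 1.2
Step 4: Dry density = 1530 kg/m^3

1530


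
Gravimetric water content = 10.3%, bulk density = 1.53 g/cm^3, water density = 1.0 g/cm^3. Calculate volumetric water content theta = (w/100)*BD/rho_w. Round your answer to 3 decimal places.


Step 1: theta = (w / 100) * BD / rho_w
Step 2: theta = (10.3 / 100) * 1.53 / 1.0
Step 3: theta = 0.103 * 1.53
Step 4: theta = 0.158

0.158


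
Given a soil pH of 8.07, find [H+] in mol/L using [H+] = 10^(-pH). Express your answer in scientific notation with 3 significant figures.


Step 1: [H+] = 10^(-pH)
Step 2: [H+] = 10^(-8.07)
Step 3: [H+] = 8.51e-09 mol/L

8.51e-09


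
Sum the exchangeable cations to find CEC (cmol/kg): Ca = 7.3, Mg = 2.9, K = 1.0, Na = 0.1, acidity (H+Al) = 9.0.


Step 1: CEC = Ca + Mg + K + Na + (H+Al)
Step 2: CEC = 7.3 + 2.9 + 1.0 + 0.1 + 9.0
Step 3: CEC = 20.3 cmol/kg

20.3


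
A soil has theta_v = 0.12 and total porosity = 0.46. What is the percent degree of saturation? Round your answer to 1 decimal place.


Step 1: S = 100 * theta_v / n
Step 2: S = 100 * 0.12 / 0.46
Step 3: S = 26.1%

26.1


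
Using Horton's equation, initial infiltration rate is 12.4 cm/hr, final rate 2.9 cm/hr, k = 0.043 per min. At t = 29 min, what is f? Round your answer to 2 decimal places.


Step 1: f = fc + (f0 - fc) * exp(-k * t)
Step 2: exp(-0.043 * 29) = 0.287366
Step 3: f = 2.9 + (12.4 - 2.9) * 0.287366
Step 4: f = 2.9 + 9.5 * 0.287366
Step 5: f = 5.63 cm/hr

5.63


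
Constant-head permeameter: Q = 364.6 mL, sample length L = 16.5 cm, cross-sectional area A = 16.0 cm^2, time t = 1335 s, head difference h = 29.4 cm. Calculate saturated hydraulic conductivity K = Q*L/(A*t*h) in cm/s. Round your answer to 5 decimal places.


Step 1: K = Q * L / (A * t * h)
Step 2: Numerator = 364.6 * 16.5 = 6015.9
Step 3: Denominator = 16.0 * 1335 * 29.4 = 627984.0
Step 4: K = 6015.9 / 627984.0 = 0.00958 cm/s

0.00958


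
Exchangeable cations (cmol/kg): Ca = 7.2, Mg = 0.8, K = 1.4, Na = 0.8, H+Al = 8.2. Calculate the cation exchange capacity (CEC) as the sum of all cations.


Step 1: CEC = Ca + Mg + K + Na + (H+Al)
Step 2: CEC = 7.2 + 0.8 + 1.4 + 0.8 + 8.2
Step 3: CEC = 18.4 cmol/kg

18.4


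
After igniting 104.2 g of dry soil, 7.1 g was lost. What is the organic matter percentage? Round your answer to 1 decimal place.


Step 1: OM% = 100 * LOI / sample mass
Step 2: OM = 100 * 7.1 / 104.2
Step 3: OM = 6.8%

6.8


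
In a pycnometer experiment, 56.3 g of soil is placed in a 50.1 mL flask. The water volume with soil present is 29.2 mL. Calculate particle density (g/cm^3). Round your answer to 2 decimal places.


Step 1: Volume of solids = flask volume - water volume with soil
Step 2: V_solids = 50.1 - 29.2 = 20.9 mL
Step 3: Particle density = mass / V_solids = 56.3 / 20.9 = 2.69 g/cm^3

2.69


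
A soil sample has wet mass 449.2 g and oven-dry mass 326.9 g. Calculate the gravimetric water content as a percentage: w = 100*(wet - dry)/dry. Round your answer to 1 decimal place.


Step 1: Water mass = wet - dry = 449.2 - 326.9 = 122.3 g
Step 2: w = 100 * water mass / dry mass
Step 3: w = 100 * 122.3 / 326.9 = 37.4%

37.4


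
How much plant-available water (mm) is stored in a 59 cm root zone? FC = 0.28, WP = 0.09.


Step 1: Available water = (FC - WP) * depth * 10
Step 2: AW = (0.28 - 0.09) * 59 * 10
Step 3: AW = 0.19 * 59 * 10
Step 4: AW = 112.1 mm

112.1


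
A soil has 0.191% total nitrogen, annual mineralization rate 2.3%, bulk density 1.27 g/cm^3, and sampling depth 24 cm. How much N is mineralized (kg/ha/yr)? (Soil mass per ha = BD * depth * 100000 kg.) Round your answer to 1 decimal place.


Step 1: Soil mass per ha = BD * depth * 100000 = 1.27 * 24 * 100000 = 3048000 kg
Step 2: Total N pool = soil mass * N%/100 = 3048000 * 0.191/100 = 5821.68 kg/ha
Step 3: N mineralized = N pool * rate%/100 = 5821.68 * 2.3/100 = 133.9 kg/ha/yr

133.9


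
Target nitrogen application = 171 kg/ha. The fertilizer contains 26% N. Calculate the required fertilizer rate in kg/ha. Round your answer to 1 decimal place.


Step 1: Fertilizer rate = target N / (N content / 100)
Step 2: Rate = 171 / (26 / 100)
Step 3: Rate = 171 / 0.26
Step 4: Rate = 657.7 kg/ha

657.7


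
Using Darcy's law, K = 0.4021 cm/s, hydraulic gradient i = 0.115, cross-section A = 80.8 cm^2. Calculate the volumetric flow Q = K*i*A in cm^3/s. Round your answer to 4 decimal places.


Step 1: Apply Darcy's law: Q = K * i * A
Step 2: Q = 0.4021 * 0.115 * 80.8
Step 3: Q = 3.7363 cm^3/s

3.7363


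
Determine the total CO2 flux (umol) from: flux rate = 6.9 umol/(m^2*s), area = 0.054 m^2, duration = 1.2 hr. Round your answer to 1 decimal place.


Step 1: Convert time to seconds: 1.2 hr * 3600 = 4320.0 s
Step 2: Total = flux * area * time_s
Step 3: Total = 6.9 * 0.054 * 4320.0
Step 4: Total = 1609.6 umol

1609.6


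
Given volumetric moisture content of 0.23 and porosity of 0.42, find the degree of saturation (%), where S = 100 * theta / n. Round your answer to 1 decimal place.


Step 1: S = 100 * theta_v / n
Step 2: S = 100 * 0.23 / 0.42
Step 3: S = 54.8%

54.8


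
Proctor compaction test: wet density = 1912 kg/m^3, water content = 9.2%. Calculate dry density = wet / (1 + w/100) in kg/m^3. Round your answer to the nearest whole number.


Step 1: Dry density = wet density / (1 + w/100)
Step 2: Dry density = 1912 / (1 + 9.2/100)
Step 3: Dry density = 1912 / 1.092
Step 4: Dry density = 1751 kg/m^3

1751


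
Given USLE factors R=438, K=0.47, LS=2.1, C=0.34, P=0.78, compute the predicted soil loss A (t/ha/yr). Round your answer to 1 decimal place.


Step 1: A = R * K * LS * C * P
Step 2: R * K = 438 * 0.47 = 205.86
Step 3: (R*K) * LS = 205.86 * 2.1 = 432.306
Step 4: * C * P = 432.306 * 0.34 * 0.78 = 114.6
Step 5: A = 114.6 t/(ha*yr)

114.6


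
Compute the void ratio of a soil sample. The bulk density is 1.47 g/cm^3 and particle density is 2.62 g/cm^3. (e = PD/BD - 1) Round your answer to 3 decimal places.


Step 1: e = PD / BD - 1
Step 2: e = 2.62 / 1.47 - 1
Step 3: e = 1.78231 - 1
Step 4: e = 0.782

0.782


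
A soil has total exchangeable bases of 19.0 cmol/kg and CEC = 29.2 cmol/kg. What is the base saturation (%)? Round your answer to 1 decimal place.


Step 1: BS = 100 * (sum of bases) / CEC
Step 2: BS = 100 * 19.0 / 29.2
Step 3: BS = 65.1%

65.1


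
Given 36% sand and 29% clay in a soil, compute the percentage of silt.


Step 1: sand + silt + clay = 100%
Step 2: silt = 100 - sand - clay
Step 3: silt = 100 - 36 - 29
Step 4: silt = 35%

35


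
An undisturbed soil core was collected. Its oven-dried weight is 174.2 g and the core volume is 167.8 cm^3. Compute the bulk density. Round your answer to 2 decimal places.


Step 1: Identify the formula: BD = dry mass / volume
Step 2: Substitute values: BD = 174.2 / 167.8
Step 3: BD = 1.04 g/cm^3

1.04


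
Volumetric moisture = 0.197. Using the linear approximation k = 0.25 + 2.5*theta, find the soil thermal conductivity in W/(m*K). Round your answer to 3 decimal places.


Step 1: k = 0.25 + 2.5 * theta
Step 2: k = 0.25 + 2.5 * 0.197
Step 3: k = 0.25 + 0.493
Step 4: k = 0.743 W/(m*K)

0.743


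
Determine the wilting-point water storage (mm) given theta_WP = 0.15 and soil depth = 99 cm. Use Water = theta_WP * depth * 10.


Step 1: Water (mm) = theta_WP * depth * 10
Step 2: Water = 0.15 * 99 * 10
Step 3: Water = 148.5 mm

148.5


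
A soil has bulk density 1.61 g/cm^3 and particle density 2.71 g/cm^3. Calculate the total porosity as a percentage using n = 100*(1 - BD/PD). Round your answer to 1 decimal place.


Step 1: Formula: n = 100 * (1 - BD / PD)
Step 2: n = 100 * (1 - 1.61 / 2.71)
Step 3: n = 100 * (1 - 0.5941)
Step 4: n = 40.6%

40.6


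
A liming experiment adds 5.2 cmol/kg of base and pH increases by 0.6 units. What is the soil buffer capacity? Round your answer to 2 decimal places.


Step 1: BC = change in base / change in pH
Step 2: BC = 5.2 / 0.6
Step 3: BC = 8.67 cmol/(kg*pH unit)

8.67


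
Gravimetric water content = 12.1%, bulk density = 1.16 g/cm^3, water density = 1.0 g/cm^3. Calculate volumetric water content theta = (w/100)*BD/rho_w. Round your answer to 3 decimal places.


Step 1: theta = (w / 100) * BD / rho_w
Step 2: theta = (12.1 / 100) * 1.16 / 1.0
Step 3: theta = 0.121 * 1.16
Step 4: theta = 0.14

0.14


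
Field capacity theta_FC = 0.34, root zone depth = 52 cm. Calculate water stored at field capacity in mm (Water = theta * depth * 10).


Step 1: Water (mm) = theta_FC * depth (cm) * 10
Step 2: Water = 0.34 * 52 * 10
Step 3: Water = 176.8 mm

176.8


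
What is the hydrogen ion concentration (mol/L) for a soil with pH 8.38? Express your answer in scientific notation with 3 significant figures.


Step 1: [H+] = 10^(-pH)
Step 2: [H+] = 10^(-8.38)
Step 3: [H+] = 4.17e-09 mol/L

4.17e-09
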